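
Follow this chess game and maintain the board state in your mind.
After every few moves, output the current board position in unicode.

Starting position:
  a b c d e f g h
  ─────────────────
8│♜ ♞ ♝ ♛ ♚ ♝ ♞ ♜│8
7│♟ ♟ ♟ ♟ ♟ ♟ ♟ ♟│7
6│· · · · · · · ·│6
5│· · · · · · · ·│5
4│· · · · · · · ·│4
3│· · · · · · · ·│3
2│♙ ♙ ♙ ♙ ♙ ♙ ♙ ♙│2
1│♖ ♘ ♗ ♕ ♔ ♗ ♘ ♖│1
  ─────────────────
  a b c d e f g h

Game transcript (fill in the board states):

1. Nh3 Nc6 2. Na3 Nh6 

  a b c d e f g h
  ─────────────────
8│♜ · ♝ ♛ ♚ ♝ · ♜│8
7│♟ ♟ ♟ ♟ ♟ ♟ ♟ ♟│7
6│· · ♞ · · · · ♞│6
5│· · · · · · · ·│5
4│· · · · · · · ·│4
3│♘ · · · · · · ♘│3
2│♙ ♙ ♙ ♙ ♙ ♙ ♙ ♙│2
1│♖ · ♗ ♕ ♔ ♗ · ♖│1
  ─────────────────
  a b c d e f g h

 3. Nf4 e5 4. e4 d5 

  a b c d e f g h
  ─────────────────
8│♜ · ♝ ♛ ♚ ♝ · ♜│8
7│♟ ♟ ♟ · · ♟ ♟ ♟│7
6│· · ♞ · · · · ♞│6
5│· · · ♟ ♟ · · ·│5
4│· · · · ♙ ♘ · ·│4
3│♘ · · · · · · ·│3
2│♙ ♙ ♙ ♙ · ♙ ♙ ♙│2
1│♖ · ♗ ♕ ♔ ♗ · ♖│1
  ─────────────────
  a b c d e f g h

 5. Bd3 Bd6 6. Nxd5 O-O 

  a b c d e f g h
  ─────────────────
8│♜ · ♝ ♛ · ♜ ♚ ·│8
7│♟ ♟ ♟ · · ♟ ♟ ♟│7
6│· · ♞ ♝ · · · ♞│6
5│· · · ♘ ♟ · · ·│5
4│· · · · ♙ · · ·│4
3│♘ · · ♗ · · · ·│3
2│♙ ♙ ♙ ♙ · ♙ ♙ ♙│2
1│♖ · ♗ ♕ ♔ · · ♖│1
  ─────────────────
  a b c d e f g h

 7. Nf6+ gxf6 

  a b c d e f g h
  ─────────────────
8│♜ · ♝ ♛ · ♜ ♚ ·│8
7│♟ ♟ ♟ · · ♟ · ♟│7
6│· · ♞ ♝ · ♟ · ♞│6
5│· · · · ♟ · · ·│5
4│· · · · ♙ · · ·│4
3│♘ · · ♗ · · · ·│3
2│♙ ♙ ♙ ♙ · ♙ ♙ ♙│2
1│♖ · ♗ ♕ ♔ · · ♖│1
  ─────────────────
  a b c d e f g h


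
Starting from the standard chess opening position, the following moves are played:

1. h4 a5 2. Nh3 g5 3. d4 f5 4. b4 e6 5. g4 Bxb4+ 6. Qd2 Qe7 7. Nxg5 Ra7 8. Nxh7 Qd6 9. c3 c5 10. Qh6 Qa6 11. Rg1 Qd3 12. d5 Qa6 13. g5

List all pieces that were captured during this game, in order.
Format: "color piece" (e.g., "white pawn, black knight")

Tracking captures:
  Bxb4+: captured white pawn
  Nxg5: captured black pawn
  Nxh7: captured black pawn

white pawn, black pawn, black pawn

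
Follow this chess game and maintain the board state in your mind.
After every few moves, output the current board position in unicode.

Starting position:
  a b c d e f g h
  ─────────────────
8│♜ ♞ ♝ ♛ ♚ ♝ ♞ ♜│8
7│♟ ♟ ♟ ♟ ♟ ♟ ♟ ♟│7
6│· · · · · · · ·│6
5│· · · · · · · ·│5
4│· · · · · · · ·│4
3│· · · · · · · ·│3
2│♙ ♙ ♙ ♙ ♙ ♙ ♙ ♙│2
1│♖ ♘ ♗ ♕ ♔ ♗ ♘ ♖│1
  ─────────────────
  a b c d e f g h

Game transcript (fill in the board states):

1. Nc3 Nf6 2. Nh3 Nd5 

  a b c d e f g h
  ─────────────────
8│♜ ♞ ♝ ♛ ♚ ♝ · ♜│8
7│♟ ♟ ♟ ♟ ♟ ♟ ♟ ♟│7
6│· · · · · · · ·│6
5│· · · ♞ · · · ·│5
4│· · · · · · · ·│4
3│· · ♘ · · · · ♘│3
2│♙ ♙ ♙ ♙ ♙ ♙ ♙ ♙│2
1│♖ · ♗ ♕ ♔ ♗ · ♖│1
  ─────────────────
  a b c d e f g h

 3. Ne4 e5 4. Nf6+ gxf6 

  a b c d e f g h
  ─────────────────
8│♜ ♞ ♝ ♛ ♚ ♝ · ♜│8
7│♟ ♟ ♟ ♟ · ♟ · ♟│7
6│· · · · · ♟ · ·│6
5│· · · ♞ ♟ · · ·│5
4│· · · · · · · ·│4
3│· · · · · · · ♘│3
2│♙ ♙ ♙ ♙ ♙ ♙ ♙ ♙│2
1│♖ · ♗ ♕ ♔ ♗ · ♖│1
  ─────────────────
  a b c d e f g h

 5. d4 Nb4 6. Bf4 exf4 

  a b c d e f g h
  ─────────────────
8│♜ ♞ ♝ ♛ ♚ ♝ · ♜│8
7│♟ ♟ ♟ ♟ · ♟ · ♟│7
6│· · · · · ♟ · ·│6
5│· · · · · · · ·│5
4│· ♞ · ♙ · ♟ · ·│4
3│· · · · · · · ♘│3
2│♙ ♙ ♙ · ♙ ♙ ♙ ♙│2
1│♖ · · ♕ ♔ ♗ · ♖│1
  ─────────────────
  a b c d e f g h

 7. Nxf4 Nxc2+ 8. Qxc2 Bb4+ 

  a b c d e f g h
  ─────────────────
8│♜ ♞ ♝ ♛ ♚ · · ♜│8
7│♟ ♟ ♟ ♟ · ♟ · ♟│7
6│· · · · · ♟ · ·│6
5│· · · · · · · ·│5
4│· ♝ · ♙ · ♘ · ·│4
3│· · · · · · · ·│3
2│♙ ♙ ♕ · ♙ ♙ ♙ ♙│2
1│♖ · · · ♔ ♗ · ♖│1
  ─────────────────
  a b c d e f g h

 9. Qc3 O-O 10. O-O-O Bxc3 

  a b c d e f g h
  ─────────────────
8│♜ ♞ ♝ ♛ · ♜ ♚ ·│8
7│♟ ♟ ♟ ♟ · ♟ · ♟│7
6│· · · · · ♟ · ·│6
5│· · · · · · · ·│5
4│· · · ♙ · ♘ · ·│4
3│· · ♝ · · · · ·│3
2│♙ ♙ · · ♙ ♙ ♙ ♙│2
1│· · ♔ ♖ · ♗ · ♖│1
  ─────────────────
  a b c d e f g h



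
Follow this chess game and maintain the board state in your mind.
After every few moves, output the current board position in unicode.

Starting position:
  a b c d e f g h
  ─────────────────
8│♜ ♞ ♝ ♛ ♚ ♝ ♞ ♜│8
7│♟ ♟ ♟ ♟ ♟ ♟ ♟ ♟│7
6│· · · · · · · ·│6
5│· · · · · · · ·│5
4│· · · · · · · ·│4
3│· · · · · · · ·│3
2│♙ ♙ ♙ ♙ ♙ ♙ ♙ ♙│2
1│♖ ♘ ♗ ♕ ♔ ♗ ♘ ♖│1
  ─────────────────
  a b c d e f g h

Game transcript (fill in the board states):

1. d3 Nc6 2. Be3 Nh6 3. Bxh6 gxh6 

  a b c d e f g h
  ─────────────────
8│♜ · ♝ ♛ ♚ ♝ · ♜│8
7│♟ ♟ ♟ ♟ ♟ ♟ · ♟│7
6│· · ♞ · · · · ♟│6
5│· · · · · · · ·│5
4│· · · · · · · ·│4
3│· · · ♙ · · · ·│3
2│♙ ♙ ♙ · ♙ ♙ ♙ ♙│2
1│♖ ♘ · ♕ ♔ ♗ ♘ ♖│1
  ─────────────────
  a b c d e f g h

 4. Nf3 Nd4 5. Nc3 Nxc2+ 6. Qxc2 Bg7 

  a b c d e f g h
  ─────────────────
8│♜ · ♝ ♛ ♚ · · ♜│8
7│♟ ♟ ♟ ♟ ♟ ♟ ♝ ♟│7
6│· · · · · · · ♟│6
5│· · · · · · · ·│5
4│· · · · · · · ·│4
3│· · ♘ ♙ · ♘ · ·│3
2│♙ ♙ ♕ · ♙ ♙ ♙ ♙│2
1│♖ · · · ♔ ♗ · ♖│1
  ─────────────────
  a b c d e f g h

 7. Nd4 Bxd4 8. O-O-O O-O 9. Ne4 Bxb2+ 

  a b c d e f g h
  ─────────────────
8│♜ · ♝ ♛ · ♜ ♚ ·│8
7│♟ ♟ ♟ ♟ ♟ ♟ · ♟│7
6│· · · · · · · ♟│6
5│· · · · · · · ·│5
4│· · · · ♘ · · ·│4
3│· · · ♙ · · · ·│3
2│♙ ♝ ♕ · ♙ ♙ ♙ ♙│2
1│· · ♔ ♖ · ♗ · ♖│1
  ─────────────────
  a b c d e f g h

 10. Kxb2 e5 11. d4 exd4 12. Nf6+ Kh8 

  a b c d e f g h
  ─────────────────
8│♜ · ♝ ♛ · ♜ · ♚│8
7│♟ ♟ ♟ ♟ · ♟ · ♟│7
6│· · · · · ♘ · ♟│6
5│· · · · · · · ·│5
4│· · · ♟ · · · ·│4
3│· · · · · · · ·│3
2│♙ ♔ ♕ · ♙ ♙ ♙ ♙│2
1│· · · ♖ · ♗ · ♖│1
  ─────────────────
  a b c d e f g h

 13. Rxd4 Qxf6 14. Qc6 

  a b c d e f g h
  ─────────────────
8│♜ · ♝ · · ♜ · ♚│8
7│♟ ♟ ♟ ♟ · ♟ · ♟│7
6│· · ♕ · · ♛ · ♟│6
5│· · · · · · · ·│5
4│· · · ♖ · · · ·│4
3│· · · · · · · ·│3
2│♙ ♔ · · ♙ ♙ ♙ ♙│2
1│· · · · · ♗ · ♖│1
  ─────────────────
  a b c d e f g h


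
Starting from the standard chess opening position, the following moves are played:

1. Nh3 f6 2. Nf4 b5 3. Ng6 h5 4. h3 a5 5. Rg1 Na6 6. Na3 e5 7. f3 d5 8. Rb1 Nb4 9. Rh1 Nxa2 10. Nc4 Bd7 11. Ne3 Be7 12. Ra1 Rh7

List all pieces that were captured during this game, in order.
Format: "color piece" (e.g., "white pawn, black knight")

Tracking captures:
  Nxa2: captured white pawn

white pawn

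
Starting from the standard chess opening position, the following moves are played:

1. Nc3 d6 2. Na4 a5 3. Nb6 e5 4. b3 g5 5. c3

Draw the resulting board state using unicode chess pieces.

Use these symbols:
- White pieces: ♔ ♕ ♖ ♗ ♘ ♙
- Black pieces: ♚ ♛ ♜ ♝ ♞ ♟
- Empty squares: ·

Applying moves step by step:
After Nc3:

♜ ♞ ♝ ♛ ♚ ♝ ♞ ♜
♟ ♟ ♟ ♟ ♟ ♟ ♟ ♟
· · · · · · · ·
· · · · · · · ·
· · · · · · · ·
· · ♘ · · · · ·
♙ ♙ ♙ ♙ ♙ ♙ ♙ ♙
♖ · ♗ ♕ ♔ ♗ ♘ ♖


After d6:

♜ ♞ ♝ ♛ ♚ ♝ ♞ ♜
♟ ♟ ♟ · ♟ ♟ ♟ ♟
· · · ♟ · · · ·
· · · · · · · ·
· · · · · · · ·
· · ♘ · · · · ·
♙ ♙ ♙ ♙ ♙ ♙ ♙ ♙
♖ · ♗ ♕ ♔ ♗ ♘ ♖


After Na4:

♜ ♞ ♝ ♛ ♚ ♝ ♞ ♜
♟ ♟ ♟ · ♟ ♟ ♟ ♟
· · · ♟ · · · ·
· · · · · · · ·
♘ · · · · · · ·
· · · · · · · ·
♙ ♙ ♙ ♙ ♙ ♙ ♙ ♙
♖ · ♗ ♕ ♔ ♗ ♘ ♖


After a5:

♜ ♞ ♝ ♛ ♚ ♝ ♞ ♜
· ♟ ♟ · ♟ ♟ ♟ ♟
· · · ♟ · · · ·
♟ · · · · · · ·
♘ · · · · · · ·
· · · · · · · ·
♙ ♙ ♙ ♙ ♙ ♙ ♙ ♙
♖ · ♗ ♕ ♔ ♗ ♘ ♖


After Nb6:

♜ ♞ ♝ ♛ ♚ ♝ ♞ ♜
· ♟ ♟ · ♟ ♟ ♟ ♟
· ♘ · ♟ · · · ·
♟ · · · · · · ·
· · · · · · · ·
· · · · · · · ·
♙ ♙ ♙ ♙ ♙ ♙ ♙ ♙
♖ · ♗ ♕ ♔ ♗ ♘ ♖


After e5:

♜ ♞ ♝ ♛ ♚ ♝ ♞ ♜
· ♟ ♟ · · ♟ ♟ ♟
· ♘ · ♟ · · · ·
♟ · · · ♟ · · ·
· · · · · · · ·
· · · · · · · ·
♙ ♙ ♙ ♙ ♙ ♙ ♙ ♙
♖ · ♗ ♕ ♔ ♗ ♘ ♖


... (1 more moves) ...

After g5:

♜ ♞ ♝ ♛ ♚ ♝ ♞ ♜
· ♟ ♟ · · ♟ · ♟
· ♘ · ♟ · · · ·
♟ · · · ♟ · ♟ ·
· · · · · · · ·
· ♙ · · · · · ·
♙ · ♙ ♙ ♙ ♙ ♙ ♙
♖ · ♗ ♕ ♔ ♗ ♘ ♖


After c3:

♜ ♞ ♝ ♛ ♚ ♝ ♞ ♜
· ♟ ♟ · · ♟ · ♟
· ♘ · ♟ · · · ·
♟ · · · ♟ · ♟ ·
· · · · · · · ·
· ♙ ♙ · · · · ·
♙ · · ♙ ♙ ♙ ♙ ♙
♖ · ♗ ♕ ♔ ♗ ♘ ♖



  a b c d e f g h
  ─────────────────
8│♜ ♞ ♝ ♛ ♚ ♝ ♞ ♜│8
7│· ♟ ♟ · · ♟ · ♟│7
6│· ♘ · ♟ · · · ·│6
5│♟ · · · ♟ · ♟ ·│5
4│· · · · · · · ·│4
3│· ♙ ♙ · · · · ·│3
2│♙ · · ♙ ♙ ♙ ♙ ♙│2
1│♖ · ♗ ♕ ♔ ♗ ♘ ♖│1
  ─────────────────
  a b c d e f g h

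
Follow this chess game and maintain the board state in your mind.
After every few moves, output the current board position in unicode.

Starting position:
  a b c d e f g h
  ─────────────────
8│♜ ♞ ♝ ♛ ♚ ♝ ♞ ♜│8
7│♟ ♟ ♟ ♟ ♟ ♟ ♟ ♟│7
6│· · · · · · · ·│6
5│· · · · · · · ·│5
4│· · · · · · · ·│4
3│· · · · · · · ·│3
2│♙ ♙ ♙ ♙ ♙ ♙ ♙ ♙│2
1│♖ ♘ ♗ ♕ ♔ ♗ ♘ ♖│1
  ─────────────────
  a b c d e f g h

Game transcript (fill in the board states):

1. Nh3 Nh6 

  a b c d e f g h
  ─────────────────
8│♜ ♞ ♝ ♛ ♚ ♝ · ♜│8
7│♟ ♟ ♟ ♟ ♟ ♟ ♟ ♟│7
6│· · · · · · · ♞│6
5│· · · · · · · ·│5
4│· · · · · · · ·│4
3│· · · · · · · ♘│3
2│♙ ♙ ♙ ♙ ♙ ♙ ♙ ♙│2
1│♖ ♘ ♗ ♕ ♔ ♗ · ♖│1
  ─────────────────
  a b c d e f g h

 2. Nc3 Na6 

  a b c d e f g h
  ─────────────────
8│♜ · ♝ ♛ ♚ ♝ · ♜│8
7│♟ ♟ ♟ ♟ ♟ ♟ ♟ ♟│7
6│♞ · · · · · · ♞│6
5│· · · · · · · ·│5
4│· · · · · · · ·│4
3│· · ♘ · · · · ♘│3
2│♙ ♙ ♙ ♙ ♙ ♙ ♙ ♙│2
1│♖ · ♗ ♕ ♔ ♗ · ♖│1
  ─────────────────
  a b c d e f g h

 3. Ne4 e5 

  a b c d e f g h
  ─────────────────
8│♜ · ♝ ♛ ♚ ♝ · ♜│8
7│♟ ♟ ♟ ♟ · ♟ ♟ ♟│7
6│♞ · · · · · · ♞│6
5│· · · · ♟ · · ·│5
4│· · · · ♘ · · ·│4
3│· · · · · · · ♘│3
2│♙ ♙ ♙ ♙ ♙ ♙ ♙ ♙│2
1│♖ · ♗ ♕ ♔ ♗ · ♖│1
  ─────────────────
  a b c d e f g h

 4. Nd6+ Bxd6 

  a b c d e f g h
  ─────────────────
8│♜ · ♝ ♛ ♚ · · ♜│8
7│♟ ♟ ♟ ♟ · ♟ ♟ ♟│7
6│♞ · · ♝ · · · ♞│6
5│· · · · ♟ · · ·│5
4│· · · · · · · ·│4
3│· · · · · · · ♘│3
2│♙ ♙ ♙ ♙ ♙ ♙ ♙ ♙│2
1│♖ · ♗ ♕ ♔ ♗ · ♖│1
  ─────────────────
  a b c d e f g h

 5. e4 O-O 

  a b c d e f g h
  ─────────────────
8│♜ · ♝ ♛ · ♜ ♚ ·│8
7│♟ ♟ ♟ ♟ · ♟ ♟ ♟│7
6│♞ · · ♝ · · · ♞│6
5│· · · · ♟ · · ·│5
4│· · · · ♙ · · ·│4
3│· · · · · · · ♘│3
2│♙ ♙ ♙ ♙ · ♙ ♙ ♙│2
1│♖ · ♗ ♕ ♔ ♗ · ♖│1
  ─────────────────
  a b c d e f g h



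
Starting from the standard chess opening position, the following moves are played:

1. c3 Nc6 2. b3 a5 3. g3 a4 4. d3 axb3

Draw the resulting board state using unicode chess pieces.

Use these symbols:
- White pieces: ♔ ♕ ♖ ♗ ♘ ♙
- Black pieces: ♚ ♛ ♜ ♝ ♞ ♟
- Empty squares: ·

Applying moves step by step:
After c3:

♜ ♞ ♝ ♛ ♚ ♝ ♞ ♜
♟ ♟ ♟ ♟ ♟ ♟ ♟ ♟
· · · · · · · ·
· · · · · · · ·
· · · · · · · ·
· · ♙ · · · · ·
♙ ♙ · ♙ ♙ ♙ ♙ ♙
♖ ♘ ♗ ♕ ♔ ♗ ♘ ♖


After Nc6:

♜ · ♝ ♛ ♚ ♝ ♞ ♜
♟ ♟ ♟ ♟ ♟ ♟ ♟ ♟
· · ♞ · · · · ·
· · · · · · · ·
· · · · · · · ·
· · ♙ · · · · ·
♙ ♙ · ♙ ♙ ♙ ♙ ♙
♖ ♘ ♗ ♕ ♔ ♗ ♘ ♖


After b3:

♜ · ♝ ♛ ♚ ♝ ♞ ♜
♟ ♟ ♟ ♟ ♟ ♟ ♟ ♟
· · ♞ · · · · ·
· · · · · · · ·
· · · · · · · ·
· ♙ ♙ · · · · ·
♙ · · ♙ ♙ ♙ ♙ ♙
♖ ♘ ♗ ♕ ♔ ♗ ♘ ♖


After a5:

♜ · ♝ ♛ ♚ ♝ ♞ ♜
· ♟ ♟ ♟ ♟ ♟ ♟ ♟
· · ♞ · · · · ·
♟ · · · · · · ·
· · · · · · · ·
· ♙ ♙ · · · · ·
♙ · · ♙ ♙ ♙ ♙ ♙
♖ ♘ ♗ ♕ ♔ ♗ ♘ ♖


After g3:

♜ · ♝ ♛ ♚ ♝ ♞ ♜
· ♟ ♟ ♟ ♟ ♟ ♟ ♟
· · ♞ · · · · ·
♟ · · · · · · ·
· · · · · · · ·
· ♙ ♙ · · · ♙ ·
♙ · · ♙ ♙ ♙ · ♙
♖ ♘ ♗ ♕ ♔ ♗ ♘ ♖


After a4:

♜ · ♝ ♛ ♚ ♝ ♞ ♜
· ♟ ♟ ♟ ♟ ♟ ♟ ♟
· · ♞ · · · · ·
· · · · · · · ·
♟ · · · · · · ·
· ♙ ♙ · · · ♙ ·
♙ · · ♙ ♙ ♙ · ♙
♖ ♘ ♗ ♕ ♔ ♗ ♘ ♖


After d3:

♜ · ♝ ♛ ♚ ♝ ♞ ♜
· ♟ ♟ ♟ ♟ ♟ ♟ ♟
· · ♞ · · · · ·
· · · · · · · ·
♟ · · · · · · ·
· ♙ ♙ ♙ · · ♙ ·
♙ · · · ♙ ♙ · ♙
♖ ♘ ♗ ♕ ♔ ♗ ♘ ♖


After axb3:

♜ · ♝ ♛ ♚ ♝ ♞ ♜
· ♟ ♟ ♟ ♟ ♟ ♟ ♟
· · ♞ · · · · ·
· · · · · · · ·
· · · · · · · ·
· ♟ ♙ ♙ · · ♙ ·
♙ · · · ♙ ♙ · ♙
♖ ♘ ♗ ♕ ♔ ♗ ♘ ♖



  a b c d e f g h
  ─────────────────
8│♜ · ♝ ♛ ♚ ♝ ♞ ♜│8
7│· ♟ ♟ ♟ ♟ ♟ ♟ ♟│7
6│· · ♞ · · · · ·│6
5│· · · · · · · ·│5
4│· · · · · · · ·│4
3│· ♟ ♙ ♙ · · ♙ ·│3
2│♙ · · · ♙ ♙ · ♙│2
1│♖ ♘ ♗ ♕ ♔ ♗ ♘ ♖│1
  ─────────────────
  a b c d e f g h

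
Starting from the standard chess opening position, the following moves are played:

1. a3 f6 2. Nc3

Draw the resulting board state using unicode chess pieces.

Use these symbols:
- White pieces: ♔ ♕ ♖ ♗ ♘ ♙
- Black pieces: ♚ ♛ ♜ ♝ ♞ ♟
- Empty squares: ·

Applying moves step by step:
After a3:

♜ ♞ ♝ ♛ ♚ ♝ ♞ ♜
♟ ♟ ♟ ♟ ♟ ♟ ♟ ♟
· · · · · · · ·
· · · · · · · ·
· · · · · · · ·
♙ · · · · · · ·
· ♙ ♙ ♙ ♙ ♙ ♙ ♙
♖ ♘ ♗ ♕ ♔ ♗ ♘ ♖


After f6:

♜ ♞ ♝ ♛ ♚ ♝ ♞ ♜
♟ ♟ ♟ ♟ ♟ · ♟ ♟
· · · · · ♟ · ·
· · · · · · · ·
· · · · · · · ·
♙ · · · · · · ·
· ♙ ♙ ♙ ♙ ♙ ♙ ♙
♖ ♘ ♗ ♕ ♔ ♗ ♘ ♖


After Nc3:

♜ ♞ ♝ ♛ ♚ ♝ ♞ ♜
♟ ♟ ♟ ♟ ♟ · ♟ ♟
· · · · · ♟ · ·
· · · · · · · ·
· · · · · · · ·
♙ · ♘ · · · · ·
· ♙ ♙ ♙ ♙ ♙ ♙ ♙
♖ · ♗ ♕ ♔ ♗ ♘ ♖



  a b c d e f g h
  ─────────────────
8│♜ ♞ ♝ ♛ ♚ ♝ ♞ ♜│8
7│♟ ♟ ♟ ♟ ♟ · ♟ ♟│7
6│· · · · · ♟ · ·│6
5│· · · · · · · ·│5
4│· · · · · · · ·│4
3│♙ · ♘ · · · · ·│3
2│· ♙ ♙ ♙ ♙ ♙ ♙ ♙│2
1│♖ · ♗ ♕ ♔ ♗ ♘ ♖│1
  ─────────────────
  a b c d e f g h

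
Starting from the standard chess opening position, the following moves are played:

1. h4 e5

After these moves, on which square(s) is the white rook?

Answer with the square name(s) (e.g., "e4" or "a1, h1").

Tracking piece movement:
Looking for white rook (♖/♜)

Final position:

  a b c d e f g h
  ─────────────────
8│♜ ♞ ♝ ♛ ♚ ♝ ♞ ♜│8
7│♟ ♟ ♟ ♟ · ♟ ♟ ♟│7
6│· · · · · · · ·│6
5│· · · · ♟ · · ·│5
4│· · · · · · · ♙│4
3│· · · · · · · ·│3
2│♙ ♙ ♙ ♙ ♙ ♙ ♙ ·│2
1│♖ ♘ ♗ ♕ ♔ ♗ ♘ ♖│1
  ─────────────────
  a b c d e f g h


a1, h1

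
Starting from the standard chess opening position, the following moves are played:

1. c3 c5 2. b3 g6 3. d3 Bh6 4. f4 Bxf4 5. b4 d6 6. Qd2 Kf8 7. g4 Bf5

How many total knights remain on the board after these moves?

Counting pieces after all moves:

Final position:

  a b c d e f g h
  ─────────────────
8│♜ ♞ · ♛ · ♚ ♞ ♜│8
7│♟ ♟ · · ♟ ♟ · ♟│7
6│· · · ♟ · · ♟ ·│6
5│· · ♟ · · ♝ · ·│5
4│· ♙ · · · ♝ ♙ ·│4
3│· · ♙ ♙ · · · ·│3
2│♙ · · ♕ ♙ · · ♙│2
1│♖ ♘ ♗ · ♔ ♗ ♘ ♖│1
  ─────────────────
  a b c d e f g h


4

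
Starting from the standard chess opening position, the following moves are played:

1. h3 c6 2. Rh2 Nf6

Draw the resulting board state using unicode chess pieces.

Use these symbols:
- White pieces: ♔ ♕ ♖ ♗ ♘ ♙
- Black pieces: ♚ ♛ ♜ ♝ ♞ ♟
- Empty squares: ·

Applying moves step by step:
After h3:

♜ ♞ ♝ ♛ ♚ ♝ ♞ ♜
♟ ♟ ♟ ♟ ♟ ♟ ♟ ♟
· · · · · · · ·
· · · · · · · ·
· · · · · · · ·
· · · · · · · ♙
♙ ♙ ♙ ♙ ♙ ♙ ♙ ·
♖ ♘ ♗ ♕ ♔ ♗ ♘ ♖


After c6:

♜ ♞ ♝ ♛ ♚ ♝ ♞ ♜
♟ ♟ · ♟ ♟ ♟ ♟ ♟
· · ♟ · · · · ·
· · · · · · · ·
· · · · · · · ·
· · · · · · · ♙
♙ ♙ ♙ ♙ ♙ ♙ ♙ ·
♖ ♘ ♗ ♕ ♔ ♗ ♘ ♖


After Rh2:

♜ ♞ ♝ ♛ ♚ ♝ ♞ ♜
♟ ♟ · ♟ ♟ ♟ ♟ ♟
· · ♟ · · · · ·
· · · · · · · ·
· · · · · · · ·
· · · · · · · ♙
♙ ♙ ♙ ♙ ♙ ♙ ♙ ♖
♖ ♘ ♗ ♕ ♔ ♗ ♘ ·


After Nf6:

♜ ♞ ♝ ♛ ♚ ♝ · ♜
♟ ♟ · ♟ ♟ ♟ ♟ ♟
· · ♟ · · ♞ · ·
· · · · · · · ·
· · · · · · · ·
· · · · · · · ♙
♙ ♙ ♙ ♙ ♙ ♙ ♙ ♖
♖ ♘ ♗ ♕ ♔ ♗ ♘ ·



  a b c d e f g h
  ─────────────────
8│♜ ♞ ♝ ♛ ♚ ♝ · ♜│8
7│♟ ♟ · ♟ ♟ ♟ ♟ ♟│7
6│· · ♟ · · ♞ · ·│6
5│· · · · · · · ·│5
4│· · · · · · · ·│4
3│· · · · · · · ♙│3
2│♙ ♙ ♙ ♙ ♙ ♙ ♙ ♖│2
1│♖ ♘ ♗ ♕ ♔ ♗ ♘ ·│1
  ─────────────────
  a b c d e f g h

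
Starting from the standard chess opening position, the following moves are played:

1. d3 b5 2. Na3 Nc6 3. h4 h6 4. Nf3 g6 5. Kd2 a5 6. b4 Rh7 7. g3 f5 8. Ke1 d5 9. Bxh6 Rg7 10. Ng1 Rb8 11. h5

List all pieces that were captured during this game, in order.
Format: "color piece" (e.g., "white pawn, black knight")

Tracking captures:
  Bxh6: captured black pawn

black pawn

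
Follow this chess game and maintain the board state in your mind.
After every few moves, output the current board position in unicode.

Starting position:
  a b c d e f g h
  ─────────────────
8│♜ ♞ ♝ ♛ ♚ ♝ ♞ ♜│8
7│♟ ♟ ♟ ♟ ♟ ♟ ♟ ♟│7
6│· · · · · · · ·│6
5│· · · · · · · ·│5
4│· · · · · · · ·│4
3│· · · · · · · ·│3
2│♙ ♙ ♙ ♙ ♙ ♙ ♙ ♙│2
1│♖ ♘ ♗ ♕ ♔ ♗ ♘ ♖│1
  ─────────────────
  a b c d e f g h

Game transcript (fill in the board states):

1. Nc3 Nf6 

  a b c d e f g h
  ─────────────────
8│♜ ♞ ♝ ♛ ♚ ♝ · ♜│8
7│♟ ♟ ♟ ♟ ♟ ♟ ♟ ♟│7
6│· · · · · ♞ · ·│6
5│· · · · · · · ·│5
4│· · · · · · · ·│4
3│· · ♘ · · · · ·│3
2│♙ ♙ ♙ ♙ ♙ ♙ ♙ ♙│2
1│♖ · ♗ ♕ ♔ ♗ ♘ ♖│1
  ─────────────────
  a b c d e f g h

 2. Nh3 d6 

  a b c d e f g h
  ─────────────────
8│♜ ♞ ♝ ♛ ♚ ♝ · ♜│8
7│♟ ♟ ♟ · ♟ ♟ ♟ ♟│7
6│· · · ♟ · ♞ · ·│6
5│· · · · · · · ·│5
4│· · · · · · · ·│4
3│· · ♘ · · · · ♘│3
2│♙ ♙ ♙ ♙ ♙ ♙ ♙ ♙│2
1│♖ · ♗ ♕ ♔ ♗ · ♖│1
  ─────────────────
  a b c d e f g h

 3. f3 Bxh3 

  a b c d e f g h
  ─────────────────
8│♜ ♞ · ♛ ♚ ♝ · ♜│8
7│♟ ♟ ♟ · ♟ ♟ ♟ ♟│7
6│· · · ♟ · ♞ · ·│6
5│· · · · · · · ·│5
4│· · · · · · · ·│4
3│· · ♘ · · ♙ · ♝│3
2│♙ ♙ ♙ ♙ ♙ · ♙ ♙│2
1│♖ · ♗ ♕ ♔ ♗ · ♖│1
  ─────────────────
  a b c d e f g h

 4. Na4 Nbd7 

  a b c d e f g h
  ─────────────────
8│♜ · · ♛ ♚ ♝ · ♜│8
7│♟ ♟ ♟ ♞ ♟ ♟ ♟ ♟│7
6│· · · ♟ · ♞ · ·│6
5│· · · · · · · ·│5
4│♘ · · · · · · ·│4
3│· · · · · ♙ · ♝│3
2│♙ ♙ ♙ ♙ ♙ · ♙ ♙│2
1│♖ · ♗ ♕ ♔ ♗ · ♖│1
  ─────────────────
  a b c d e f g h

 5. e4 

  a b c d e f g h
  ─────────────────
8│♜ · · ♛ ♚ ♝ · ♜│8
7│♟ ♟ ♟ ♞ ♟ ♟ ♟ ♟│7
6│· · · ♟ · ♞ · ·│6
5│· · · · · · · ·│5
4│♘ · · · ♙ · · ·│4
3│· · · · · ♙ · ♝│3
2│♙ ♙ ♙ ♙ · · ♙ ♙│2
1│♖ · ♗ ♕ ♔ ♗ · ♖│1
  ─────────────────
  a b c d e f g h


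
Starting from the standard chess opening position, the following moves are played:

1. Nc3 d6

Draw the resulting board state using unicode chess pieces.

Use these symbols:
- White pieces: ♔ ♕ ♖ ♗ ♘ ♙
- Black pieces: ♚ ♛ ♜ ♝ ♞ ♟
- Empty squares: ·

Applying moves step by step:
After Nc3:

♜ ♞ ♝ ♛ ♚ ♝ ♞ ♜
♟ ♟ ♟ ♟ ♟ ♟ ♟ ♟
· · · · · · · ·
· · · · · · · ·
· · · · · · · ·
· · ♘ · · · · ·
♙ ♙ ♙ ♙ ♙ ♙ ♙ ♙
♖ · ♗ ♕ ♔ ♗ ♘ ♖


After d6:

♜ ♞ ♝ ♛ ♚ ♝ ♞ ♜
♟ ♟ ♟ · ♟ ♟ ♟ ♟
· · · ♟ · · · ·
· · · · · · · ·
· · · · · · · ·
· · ♘ · · · · ·
♙ ♙ ♙ ♙ ♙ ♙ ♙ ♙
♖ · ♗ ♕ ♔ ♗ ♘ ♖



  a b c d e f g h
  ─────────────────
8│♜ ♞ ♝ ♛ ♚ ♝ ♞ ♜│8
7│♟ ♟ ♟ · ♟ ♟ ♟ ♟│7
6│· · · ♟ · · · ·│6
5│· · · · · · · ·│5
4│· · · · · · · ·│4
3│· · ♘ · · · · ·│3
2│♙ ♙ ♙ ♙ ♙ ♙ ♙ ♙│2
1│♖ · ♗ ♕ ♔ ♗ ♘ ♖│1
  ─────────────────
  a b c d e f g h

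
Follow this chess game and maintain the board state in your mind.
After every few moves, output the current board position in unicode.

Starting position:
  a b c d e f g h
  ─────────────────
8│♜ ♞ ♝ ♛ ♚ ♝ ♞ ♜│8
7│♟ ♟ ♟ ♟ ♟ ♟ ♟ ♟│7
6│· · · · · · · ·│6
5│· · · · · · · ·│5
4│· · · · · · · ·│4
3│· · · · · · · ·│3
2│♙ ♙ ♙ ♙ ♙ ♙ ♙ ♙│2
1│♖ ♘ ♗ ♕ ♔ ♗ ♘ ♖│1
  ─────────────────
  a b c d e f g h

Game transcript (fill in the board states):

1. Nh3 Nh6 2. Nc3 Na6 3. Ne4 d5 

  a b c d e f g h
  ─────────────────
8│♜ · ♝ ♛ ♚ ♝ · ♜│8
7│♟ ♟ ♟ · ♟ ♟ ♟ ♟│7
6│♞ · · · · · · ♞│6
5│· · · ♟ · · · ·│5
4│· · · · ♘ · · ·│4
3│· · · · · · · ♘│3
2│♙ ♙ ♙ ♙ ♙ ♙ ♙ ♙│2
1│♖ · ♗ ♕ ♔ ♗ · ♖│1
  ─────────────────
  a b c d e f g h

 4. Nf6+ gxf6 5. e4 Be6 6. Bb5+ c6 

  a b c d e f g h
  ─────────────────
8│♜ · · ♛ ♚ ♝ · ♜│8
7│♟ ♟ · · ♟ ♟ · ♟│7
6│♞ · ♟ · ♝ ♟ · ♞│6
5│· ♗ · ♟ · · · ·│5
4│· · · · ♙ · · ·│4
3│· · · · · · · ♘│3
2│♙ ♙ ♙ ♙ · ♙ ♙ ♙│2
1│♖ · ♗ ♕ ♔ · · ♖│1
  ─────────────────
  a b c d e f g h

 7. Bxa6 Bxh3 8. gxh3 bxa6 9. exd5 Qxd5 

  a b c d e f g h
  ─────────────────
8│♜ · · · ♚ ♝ · ♜│8
7│♟ · · · ♟ ♟ · ♟│7
6│♟ · ♟ · · ♟ · ♞│6
5│· · · ♛ · · · ·│5
4│· · · · · · · ·│4
3│· · · · · · · ♙│3
2│♙ ♙ ♙ ♙ · ♙ · ♙│2
1│♖ · ♗ ♕ ♔ · · ♖│1
  ─────────────────
  a b c d e f g h

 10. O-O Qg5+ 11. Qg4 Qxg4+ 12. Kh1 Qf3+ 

  a b c d e f g h
  ─────────────────
8│♜ · · · ♚ ♝ · ♜│8
7│♟ · · · ♟ ♟ · ♟│7
6│♟ · ♟ · · ♟ · ♞│6
5│· · · · · · · ·│5
4│· · · · · · · ·│4
3│· · · · · ♛ · ♙│3
2│♙ ♙ ♙ ♙ · ♙ · ♙│2
1│♖ · ♗ · · ♖ · ♔│1
  ─────────────────
  a b c d e f g h

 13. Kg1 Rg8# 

  a b c d e f g h
  ─────────────────
8│♜ · · · ♚ ♝ ♜ ·│8
7│♟ · · · ♟ ♟ · ♟│7
6│♟ · ♟ · · ♟ · ♞│6
5│· · · · · · · ·│5
4│· · · · · · · ·│4
3│· · · · · ♛ · ♙│3
2│♙ ♙ ♙ ♙ · ♙ · ♙│2
1│♖ · ♗ · · ♖ ♔ ·│1
  ─────────────────
  a b c d e f g h


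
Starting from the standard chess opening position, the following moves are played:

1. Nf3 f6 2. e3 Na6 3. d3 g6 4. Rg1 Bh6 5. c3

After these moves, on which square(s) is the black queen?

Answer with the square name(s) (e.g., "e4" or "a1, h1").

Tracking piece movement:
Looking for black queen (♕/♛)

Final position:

  a b c d e f g h
  ─────────────────
8│♜ · ♝ ♛ ♚ · ♞ ♜│8
7│♟ ♟ ♟ ♟ ♟ · · ♟│7
6│♞ · · · · ♟ ♟ ♝│6
5│· · · · · · · ·│5
4│· · · · · · · ·│4
3│· · ♙ ♙ ♙ ♘ · ·│3
2│♙ ♙ · · · ♙ ♙ ♙│2
1│♖ ♘ ♗ ♕ ♔ ♗ ♖ ·│1
  ─────────────────
  a b c d e f g h


d8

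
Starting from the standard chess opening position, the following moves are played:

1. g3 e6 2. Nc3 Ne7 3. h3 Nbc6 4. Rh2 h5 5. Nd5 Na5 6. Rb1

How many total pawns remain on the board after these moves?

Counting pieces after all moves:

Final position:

  a b c d e f g h
  ─────────────────
8│♜ · ♝ ♛ ♚ ♝ · ♜│8
7│♟ ♟ ♟ ♟ ♞ ♟ ♟ ·│7
6│· · · · ♟ · · ·│6
5│♞ · · ♘ · · · ♟│5
4│· · · · · · · ·│4
3│· · · · · · ♙ ♙│3
2│♙ ♙ ♙ ♙ ♙ ♙ · ♖│2
1│· ♖ ♗ ♕ ♔ ♗ ♘ ·│1
  ─────────────────
  a b c d e f g h


16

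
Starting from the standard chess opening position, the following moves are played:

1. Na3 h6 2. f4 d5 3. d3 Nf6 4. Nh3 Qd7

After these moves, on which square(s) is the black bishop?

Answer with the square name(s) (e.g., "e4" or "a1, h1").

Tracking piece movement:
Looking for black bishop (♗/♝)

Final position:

  a b c d e f g h
  ─────────────────
8│♜ ♞ ♝ · ♚ ♝ · ♜│8
7│♟ ♟ ♟ ♛ ♟ ♟ ♟ ·│7
6│· · · · · ♞ · ♟│6
5│· · · ♟ · · · ·│5
4│· · · · · ♙ · ·│4
3│♘ · · ♙ · · · ♘│3
2│♙ ♙ ♙ · ♙ · ♙ ♙│2
1│♖ · ♗ ♕ ♔ ♗ · ♖│1
  ─────────────────
  a b c d e f g h


c8, f8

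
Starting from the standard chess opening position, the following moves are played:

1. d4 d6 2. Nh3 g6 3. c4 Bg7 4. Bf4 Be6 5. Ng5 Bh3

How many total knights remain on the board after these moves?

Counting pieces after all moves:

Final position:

  a b c d e f g h
  ─────────────────
8│♜ ♞ · ♛ ♚ · ♞ ♜│8
7│♟ ♟ ♟ · ♟ ♟ ♝ ♟│7
6│· · · ♟ · · ♟ ·│6
5│· · · · · · ♘ ·│5
4│· · ♙ ♙ · ♗ · ·│4
3│· · · · · · · ♝│3
2│♙ ♙ · · ♙ ♙ ♙ ♙│2
1│♖ ♘ · ♕ ♔ ♗ · ♖│1
  ─────────────────
  a b c d e f g h


4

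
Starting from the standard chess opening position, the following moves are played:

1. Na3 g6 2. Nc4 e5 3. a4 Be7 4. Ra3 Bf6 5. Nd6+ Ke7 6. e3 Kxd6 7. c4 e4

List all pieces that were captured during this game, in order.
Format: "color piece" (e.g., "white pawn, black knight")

Tracking captures:
  Kxd6: captured white knight

white knight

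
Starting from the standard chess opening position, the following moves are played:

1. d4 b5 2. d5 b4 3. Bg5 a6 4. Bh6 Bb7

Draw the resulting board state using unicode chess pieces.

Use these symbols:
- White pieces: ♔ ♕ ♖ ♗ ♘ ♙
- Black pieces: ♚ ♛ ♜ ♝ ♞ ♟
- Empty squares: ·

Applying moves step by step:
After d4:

♜ ♞ ♝ ♛ ♚ ♝ ♞ ♜
♟ ♟ ♟ ♟ ♟ ♟ ♟ ♟
· · · · · · · ·
· · · · · · · ·
· · · ♙ · · · ·
· · · · · · · ·
♙ ♙ ♙ · ♙ ♙ ♙ ♙
♖ ♘ ♗ ♕ ♔ ♗ ♘ ♖


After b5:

♜ ♞ ♝ ♛ ♚ ♝ ♞ ♜
♟ · ♟ ♟ ♟ ♟ ♟ ♟
· · · · · · · ·
· ♟ · · · · · ·
· · · ♙ · · · ·
· · · · · · · ·
♙ ♙ ♙ · ♙ ♙ ♙ ♙
♖ ♘ ♗ ♕ ♔ ♗ ♘ ♖


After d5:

♜ ♞ ♝ ♛ ♚ ♝ ♞ ♜
♟ · ♟ ♟ ♟ ♟ ♟ ♟
· · · · · · · ·
· ♟ · ♙ · · · ·
· · · · · · · ·
· · · · · · · ·
♙ ♙ ♙ · ♙ ♙ ♙ ♙
♖ ♘ ♗ ♕ ♔ ♗ ♘ ♖


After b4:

♜ ♞ ♝ ♛ ♚ ♝ ♞ ♜
♟ · ♟ ♟ ♟ ♟ ♟ ♟
· · · · · · · ·
· · · ♙ · · · ·
· ♟ · · · · · ·
· · · · · · · ·
♙ ♙ ♙ · ♙ ♙ ♙ ♙
♖ ♘ ♗ ♕ ♔ ♗ ♘ ♖


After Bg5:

♜ ♞ ♝ ♛ ♚ ♝ ♞ ♜
♟ · ♟ ♟ ♟ ♟ ♟ ♟
· · · · · · · ·
· · · ♙ · · ♗ ·
· ♟ · · · · · ·
· · · · · · · ·
♙ ♙ ♙ · ♙ ♙ ♙ ♙
♖ ♘ · ♕ ♔ ♗ ♘ ♖


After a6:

♜ ♞ ♝ ♛ ♚ ♝ ♞ ♜
· · ♟ ♟ ♟ ♟ ♟ ♟
♟ · · · · · · ·
· · · ♙ · · ♗ ·
· ♟ · · · · · ·
· · · · · · · ·
♙ ♙ ♙ · ♙ ♙ ♙ ♙
♖ ♘ · ♕ ♔ ♗ ♘ ♖


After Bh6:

♜ ♞ ♝ ♛ ♚ ♝ ♞ ♜
· · ♟ ♟ ♟ ♟ ♟ ♟
♟ · · · · · · ♗
· · · ♙ · · · ·
· ♟ · · · · · ·
· · · · · · · ·
♙ ♙ ♙ · ♙ ♙ ♙ ♙
♖ ♘ · ♕ ♔ ♗ ♘ ♖


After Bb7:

♜ ♞ · ♛ ♚ ♝ ♞ ♜
· ♝ ♟ ♟ ♟ ♟ ♟ ♟
♟ · · · · · · ♗
· · · ♙ · · · ·
· ♟ · · · · · ·
· · · · · · · ·
♙ ♙ ♙ · ♙ ♙ ♙ ♙
♖ ♘ · ♕ ♔ ♗ ♘ ♖



  a b c d e f g h
  ─────────────────
8│♜ ♞ · ♛ ♚ ♝ ♞ ♜│8
7│· ♝ ♟ ♟ ♟ ♟ ♟ ♟│7
6│♟ · · · · · · ♗│6
5│· · · ♙ · · · ·│5
4│· ♟ · · · · · ·│4
3│· · · · · · · ·│3
2│♙ ♙ ♙ · ♙ ♙ ♙ ♙│2
1│♖ ♘ · ♕ ♔ ♗ ♘ ♖│1
  ─────────────────
  a b c d e f g h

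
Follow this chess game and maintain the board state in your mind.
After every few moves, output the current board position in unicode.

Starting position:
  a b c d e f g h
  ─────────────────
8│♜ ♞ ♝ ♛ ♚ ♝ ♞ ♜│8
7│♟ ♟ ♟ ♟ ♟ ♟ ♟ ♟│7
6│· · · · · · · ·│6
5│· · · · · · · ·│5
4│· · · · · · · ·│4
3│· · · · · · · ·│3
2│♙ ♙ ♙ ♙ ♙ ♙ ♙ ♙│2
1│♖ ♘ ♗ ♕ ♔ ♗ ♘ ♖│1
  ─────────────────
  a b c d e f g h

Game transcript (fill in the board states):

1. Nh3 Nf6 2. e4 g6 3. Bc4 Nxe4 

  a b c d e f g h
  ─────────────────
8│♜ ♞ ♝ ♛ ♚ ♝ · ♜│8
7│♟ ♟ ♟ ♟ ♟ ♟ · ♟│7
6│· · · · · · ♟ ·│6
5│· · · · · · · ·│5
4│· · ♗ · ♞ · · ·│4
3│· · · · · · · ♘│3
2│♙ ♙ ♙ ♙ · ♙ ♙ ♙│2
1│♖ ♘ ♗ ♕ ♔ · · ♖│1
  ─────────────────
  a b c d e f g h

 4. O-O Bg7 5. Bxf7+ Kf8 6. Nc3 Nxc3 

  a b c d e f g h
  ─────────────────
8│♜ ♞ ♝ ♛ · ♚ · ♜│8
7│♟ ♟ ♟ ♟ ♟ ♗ ♝ ♟│7
6│· · · · · · ♟ ·│6
5│· · · · · · · ·│5
4│· · · · · · · ·│4
3│· · ♞ · · · · ♘│3
2│♙ ♙ ♙ ♙ · ♙ ♙ ♙│2
1│♖ · ♗ ♕ · ♖ ♔ ·│1
  ─────────────────
  a b c d e f g h

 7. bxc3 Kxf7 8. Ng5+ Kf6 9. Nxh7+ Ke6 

  a b c d e f g h
  ─────────────────
8│♜ ♞ ♝ ♛ · · · ♜│8
7│♟ ♟ ♟ ♟ ♟ · ♝ ♘│7
6│· · · · ♚ · ♟ ·│6
5│· · · · · · · ·│5
4│· · · · · · · ·│4
3│· · ♙ · · · · ·│3
2│♙ · ♙ ♙ · ♙ ♙ ♙│2
1│♖ · ♗ ♕ · ♖ ♔ ·│1
  ─────────────────
  a b c d e f g h

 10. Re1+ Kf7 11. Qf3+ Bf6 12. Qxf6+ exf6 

  a b c d e f g h
  ─────────────────
8│♜ ♞ ♝ ♛ · · · ♜│8
7│♟ ♟ ♟ ♟ · ♚ · ♘│7
6│· · · · · ♟ ♟ ·│6
5│· · · · · · · ·│5
4│· · · · · · · ·│4
3│· · ♙ · · · · ·│3
2│♙ · ♙ ♙ · ♙ ♙ ♙│2
1│♖ · ♗ · ♖ · ♔ ·│1
  ─────────────────
  a b c d e f g h

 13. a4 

  a b c d e f g h
  ─────────────────
8│♜ ♞ ♝ ♛ · · · ♜│8
7│♟ ♟ ♟ ♟ · ♚ · ♘│7
6│· · · · · ♟ ♟ ·│6
5│· · · · · · · ·│5
4│♙ · · · · · · ·│4
3│· · ♙ · · · · ·│3
2│· · ♙ ♙ · ♙ ♙ ♙│2
1│♖ · ♗ · ♖ · ♔ ·│1
  ─────────────────
  a b c d e f g h


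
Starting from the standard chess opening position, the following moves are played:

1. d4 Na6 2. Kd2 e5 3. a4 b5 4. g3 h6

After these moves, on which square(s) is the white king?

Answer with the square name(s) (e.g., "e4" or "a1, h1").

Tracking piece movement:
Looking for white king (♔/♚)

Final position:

  a b c d e f g h
  ─────────────────
8│♜ · ♝ ♛ ♚ ♝ ♞ ♜│8
7│♟ · ♟ ♟ · ♟ ♟ ·│7
6│♞ · · · · · · ♟│6
5│· ♟ · · ♟ · · ·│5
4│♙ · · ♙ · · · ·│4
3│· · · · · · ♙ ·│3
2│· ♙ ♙ ♔ ♙ ♙ · ♙│2
1│♖ ♘ ♗ ♕ · ♗ ♘ ♖│1
  ─────────────────
  a b c d e f g h


d2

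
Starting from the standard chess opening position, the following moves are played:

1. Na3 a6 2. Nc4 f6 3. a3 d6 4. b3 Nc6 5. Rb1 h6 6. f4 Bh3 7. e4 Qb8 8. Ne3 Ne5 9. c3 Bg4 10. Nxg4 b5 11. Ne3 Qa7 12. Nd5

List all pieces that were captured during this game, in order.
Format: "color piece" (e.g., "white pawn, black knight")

Tracking captures:
  Nxg4: captured black bishop

black bishop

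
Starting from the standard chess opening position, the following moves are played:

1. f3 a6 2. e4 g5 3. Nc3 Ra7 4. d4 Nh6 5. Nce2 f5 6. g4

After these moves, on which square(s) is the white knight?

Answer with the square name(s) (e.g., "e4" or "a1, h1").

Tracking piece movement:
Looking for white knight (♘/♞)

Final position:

  a b c d e f g h
  ─────────────────
8│· ♞ ♝ ♛ ♚ ♝ · ♜│8
7│♜ ♟ ♟ ♟ ♟ · · ♟│7
6│♟ · · · · · · ♞│6
5│· · · · · ♟ ♟ ·│5
4│· · · ♙ ♙ · ♙ ·│4
3│· · · · · ♙ · ·│3
2│♙ ♙ ♙ · ♘ · · ♙│2
1│♖ · ♗ ♕ ♔ ♗ ♘ ♖│1
  ─────────────────
  a b c d e f g h


e2, g1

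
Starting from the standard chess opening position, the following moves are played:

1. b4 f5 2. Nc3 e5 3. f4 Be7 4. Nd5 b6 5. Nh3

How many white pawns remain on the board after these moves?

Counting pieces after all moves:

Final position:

  a b c d e f g h
  ─────────────────
8│♜ ♞ ♝ ♛ ♚ · ♞ ♜│8
7│♟ · ♟ ♟ ♝ · ♟ ♟│7
6│· ♟ · · · · · ·│6
5│· · · ♘ ♟ ♟ · ·│5
4│· ♙ · · · ♙ · ·│4
3│· · · · · · · ♘│3
2│♙ · ♙ ♙ ♙ · ♙ ♙│2
1│♖ · ♗ ♕ ♔ ♗ · ♖│1
  ─────────────────
  a b c d e f g h


8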